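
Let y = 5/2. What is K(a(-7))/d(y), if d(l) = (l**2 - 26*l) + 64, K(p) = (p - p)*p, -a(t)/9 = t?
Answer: 0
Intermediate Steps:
a(t) = -9*t
y = 5/2 (y = 5*(1/2) = 5/2 ≈ 2.5000)
K(p) = 0 (K(p) = 0*p = 0)
d(l) = 64 + l**2 - 26*l
K(a(-7))/d(y) = 0/(64 + (5/2)**2 - 26*5/2) = 0/(64 + 25/4 - 65) = 0/(21/4) = 0*(4/21) = 0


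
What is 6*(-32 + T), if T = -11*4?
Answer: -456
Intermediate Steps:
T = -44
6*(-32 + T) = 6*(-32 - 44) = 6*(-76) = -456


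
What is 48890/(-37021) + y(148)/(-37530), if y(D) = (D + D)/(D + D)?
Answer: -1834878721/1389398130 ≈ -1.3206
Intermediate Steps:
y(D) = 1 (y(D) = (2*D)/((2*D)) = (2*D)*(1/(2*D)) = 1)
48890/(-37021) + y(148)/(-37530) = 48890/(-37021) + 1/(-37530) = 48890*(-1/37021) + 1*(-1/37530) = -48890/37021 - 1/37530 = -1834878721/1389398130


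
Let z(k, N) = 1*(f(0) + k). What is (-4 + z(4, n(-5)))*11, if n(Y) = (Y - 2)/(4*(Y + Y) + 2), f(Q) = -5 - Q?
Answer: -55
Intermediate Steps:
n(Y) = (-2 + Y)/(2 + 8*Y) (n(Y) = (-2 + Y)/(4*(2*Y) + 2) = (-2 + Y)/(8*Y + 2) = (-2 + Y)/(2 + 8*Y))
z(k, N) = -5 + k (z(k, N) = 1*((-5 - 1*0) + k) = 1*((-5 + 0) + k) = 1*(-5 + k) = -5 + k)
(-4 + z(4, n(-5)))*11 = (-4 + (-5 + 4))*11 = (-4 - 1)*11 = -5*11 = -55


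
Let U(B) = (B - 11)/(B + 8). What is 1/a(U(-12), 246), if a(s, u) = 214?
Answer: 1/214 ≈ 0.0046729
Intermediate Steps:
U(B) = (-11 + B)/(8 + B)
1/a(U(-12), 246) = 1/214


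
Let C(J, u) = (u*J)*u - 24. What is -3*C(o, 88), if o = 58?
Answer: -1347384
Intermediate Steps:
C(J, u) = -24 + J*u² (C(J, u) = (J*u)*u - 24 = J*u² - 24 = -24 + J*u²)
-3*C(o, 88) = -3*(-24 + 58*88²) = -3*(-24 + 58*7744) = -3*(-24 + 449152) = -3*449128 = -1347384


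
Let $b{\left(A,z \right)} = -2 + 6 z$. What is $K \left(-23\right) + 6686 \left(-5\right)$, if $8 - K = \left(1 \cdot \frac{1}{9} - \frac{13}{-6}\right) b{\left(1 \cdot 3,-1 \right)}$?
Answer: $- \frac{306298}{9} \approx -34033.0$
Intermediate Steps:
$K = \frac{236}{9}$ ($K = 8 - \left(1 \cdot \frac{1}{9} - \frac{13}{-6}\right) \left(-2 + 6 \left(-1\right)\right) = 8 - \left(1 \cdot \frac{1}{9} - - \frac{13}{6}\right) \left(-2 - 6\right) = 8 - \left(\frac{1}{9} + \frac{13}{6}\right) \left(-8\right) = 8 - \frac{41}{18} \left(-8\right) = 8 - - \frac{164}{9} = 8 + \frac{164}{9} = \frac{236}{9} \approx 26.222$)
$K \left(-23\right) + 6686 \left(-5\right) = \frac{236}{9} \left(-23\right) + 6686 \left(-5\right) = - \frac{5428}{9} - 33430 = - \frac{306298}{9}$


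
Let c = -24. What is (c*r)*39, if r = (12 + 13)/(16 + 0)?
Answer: -2925/2 ≈ -1462.5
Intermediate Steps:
r = 25/16 ≈ 1.5625
(c*r)*39 = -24*25/16*39 = -75/2*39 = -2925/2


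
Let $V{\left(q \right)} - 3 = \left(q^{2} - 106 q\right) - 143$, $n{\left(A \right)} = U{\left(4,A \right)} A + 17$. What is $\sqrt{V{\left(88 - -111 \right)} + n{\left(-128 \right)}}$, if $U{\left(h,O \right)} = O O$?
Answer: $4 i \sqrt{129923} \approx 1441.8 i$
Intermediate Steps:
$U{\left(h,O \right)} = O^{2}$
$n{\left(A \right)} = 17 + A^{3}$ ($n{\left(A \right)} = A^{2} A + 17 = A^{3} + 17 = 17 + A^{3}$)
$V{\left(q \right)} = -140 + q^{2} - 106 q$ ($V{\left(q \right)} = 3 - \left(143 - q^{2} + 106 q\right) = -140 + q^{2} - 106 q$)
$\sqrt{V{\left(88 - -111 \right)} + n{\left(-128 \right)}} = \sqrt{\left(-140 + \left(88 - -111\right)^{2} - 106 \left(88 - -111\right)\right) + \left(17 + \left(-128\right)^{3}\right)} = \sqrt{\left(-140 + \left(88 + 111\right)^{2} - 106 \left(88 + 111\right)\right) + \left(17 - 2097152\right)} = \sqrt{\left(-140 + 199^{2} - 21094\right) - 2097135} = \sqrt{\left(-140 + 39601 - 21094\right) - 2097135} = \sqrt{18367 - 2097135} = \sqrt{-2078768} = 4 i \sqrt{129923}$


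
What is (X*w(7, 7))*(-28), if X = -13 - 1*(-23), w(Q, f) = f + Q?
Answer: -3920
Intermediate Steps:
w(Q, f) = Q + f
X = 10 (X = -13 + 23 = 10)
(X*w(7, 7))*(-28) = (10*(7 + 7))*(-28) = (10*14)*(-28) = 140*(-28) = -3920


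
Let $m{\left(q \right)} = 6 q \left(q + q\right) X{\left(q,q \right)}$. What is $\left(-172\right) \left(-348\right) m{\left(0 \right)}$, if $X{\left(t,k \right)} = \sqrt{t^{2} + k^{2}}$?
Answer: $0$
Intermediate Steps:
$X{\left(t,k \right)} = \sqrt{k^{2} + t^{2}}$
$m{\left(q \right)} = 12 \sqrt{2} q^{2} \sqrt{q^{2}}$ ($m{\left(q \right)} = 6 q \left(q + q\right) \sqrt{q^{2} + q^{2}} = 6 q 2 q \sqrt{2 q^{2}} = 6 \cdot 2 q^{2} \sqrt{2} \sqrt{q^{2}} = 12 q^{2} \sqrt{2} \sqrt{q^{2}} = 12 \sqrt{2} q^{2} \sqrt{q^{2}}$)
$\left(-172\right) \left(-348\right) m{\left(0 \right)} = \left(-172\right) \left(-348\right) 12 \sqrt{2} \cdot 0^{2} \sqrt{0^{2}} = 59856 \cdot 12 \sqrt{2} \cdot 0 \sqrt{0} = 59856 \cdot 12 \sqrt{2} \cdot 0 \cdot 0 = 59856 \cdot 0 = 0$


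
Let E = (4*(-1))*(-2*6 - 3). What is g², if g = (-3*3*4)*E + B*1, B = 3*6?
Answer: 4588164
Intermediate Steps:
B = 18
E = 60 (E = -4*(-12 - 3) = -4*(-15) = 60)
g = -2142 (g = (-3*3*4)*60 + 18*1 = -9*4*60 + 18 = -36*60 + 18 = -2160 + 18 = -2142)
g² = (-2142)² = 4588164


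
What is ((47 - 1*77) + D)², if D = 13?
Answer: 289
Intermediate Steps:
((47 - 1*77) + D)² = ((47 - 1*77) + 13)² = ((47 - 77) + 13)² = (-30 + 13)² = (-17)² = 289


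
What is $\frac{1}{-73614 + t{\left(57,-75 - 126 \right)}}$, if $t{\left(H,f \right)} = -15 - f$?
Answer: $- \frac{1}{73428} \approx -1.3619 \cdot 10^{-5}$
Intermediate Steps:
$\frac{1}{-73614 + t{\left(57,-75 - 126 \right)}} = \frac{1}{-73614 - -186} = \frac{1}{-73614 + \left(-15 + 201\right)} = \frac{1}{-73614 + 186} = \frac{1}{-73428} = - \frac{1}{73428}$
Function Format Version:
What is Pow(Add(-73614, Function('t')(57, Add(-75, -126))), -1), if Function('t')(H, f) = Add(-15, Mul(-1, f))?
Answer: Rational(-1, 73428) ≈ -1.3619e-5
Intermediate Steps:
Pow(Add(-73614, Function('t')(57, Add(-75, -126))), -1) = Pow(Add(-73614, Add(-15, Mul(-1, Add(-75, -126)))), -1) = Pow(Add(-73614, Add(-15, Mul(-1, -201))), -1) = Pow(Add(-73614, Add(-15, 201)), -1) = Pow(Add(-73614, 186), -1) = Pow(-73428, -1) = Rational(-1, 73428)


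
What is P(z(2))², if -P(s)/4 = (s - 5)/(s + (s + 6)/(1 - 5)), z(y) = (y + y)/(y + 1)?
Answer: 7744/9 ≈ 860.44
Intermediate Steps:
z(y) = 2*y/(1 + y) (z(y) = (2*y)/(1 + y) = 2*y/(1 + y))
P(s) = -4*(-5 + s)/(-3/2 + 3*s/4) (P(s) = -4*(s - 5)/(s + (s + 6)/(1 - 5)) = -4*(-5 + s)/(s + (6 + s)/(-4)) = -4*(-5 + s)/(s + (6 + s)*(-¼)) = -4*(-5 + s)/(s + (-3/2 - s/4)) = -4*(-5 + s)/(-3/2 + 3*s/4))
P(z(2))² = (16*(5 - 2*2/(1 + 2))/(3*(-2 + 2*2/(1 + 2))))² = (16*(5 - 2*2/3)/(3*(-2 + 2*2/3)))² = (16*(5 - 2*2/3)/(3*(-2 + 2*2*(⅓))))² = (16*(5 - 1*4/3)/(3*(-2 + 4/3)))² = (16*(5 - 4/3)/(3*(-⅔)))² = ((16/3)*(-3/2)*(11/3))² = (-88/3)² = 7744/9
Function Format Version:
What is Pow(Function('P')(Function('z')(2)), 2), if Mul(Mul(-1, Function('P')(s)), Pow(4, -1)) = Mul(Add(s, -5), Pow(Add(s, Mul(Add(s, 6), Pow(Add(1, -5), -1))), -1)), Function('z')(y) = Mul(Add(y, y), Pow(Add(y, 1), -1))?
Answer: Rational(7744, 9) ≈ 860.44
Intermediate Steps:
Function('z')(y) = Mul(2, y, Pow(Add(1, y), -1)) (Function('z')(y) = Mul(Mul(2, y), Pow(Add(1, y), -1)) = Mul(2, y, Pow(Add(1, y), -1)))
Function('P')(s) = Mul(-4, Pow(Add(Rational(-3, 2), Mul(Rational(3, 4), s)), -1), Add(-5, s)) (Function('P')(s) = Mul(-4, Mul(Add(s, -5), Pow(Add(s, Mul(Add(s, 6), Pow(Add(1, -5), -1))), -1))) = Mul(-4, Mul(Add(-5, s), Pow(Add(s, Mul(Add(6, s), Pow(-4, -1))), -1))) = Mul(-4, Mul(Add(-5, s), Pow(Add(s, Mul(Add(6, s), Rational(-1, 4))), -1))) = Mul(-4, Mul(Add(-5, s), Pow(Add(s, Add(Rational(-3, 2), Mul(Rational(-1, 4), s))), -1))) = Mul(-4, Mul(Add(-5, s), Pow(Add(Rational(-3, 2), Mul(Rational(3, 4), s)), -1))) = Mul(-4, Mul(Pow(Add(Rational(-3, 2), Mul(Rational(3, 4), s)), -1), Add(-5, s))) = Mul(-4, Pow(Add(Rational(-3, 2), Mul(Rational(3, 4), s)), -1), Add(-5, s)))
Pow(Function('P')(Function('z')(2)), 2) = Pow(Mul(Rational(16, 3), Pow(Add(-2, Mul(2, 2, Pow(Add(1, 2), -1))), -1), Add(5, Mul(-1, Mul(2, 2, Pow(Add(1, 2), -1))))), 2) = Pow(Mul(Rational(16, 3), Pow(Add(-2, Mul(2, 2, Pow(3, -1))), -1), Add(5, Mul(-1, Mul(2, 2, Pow(3, -1))))), 2) = Pow(Mul(Rational(16, 3), Pow(Add(-2, Mul(2, 2, Rational(1, 3))), -1), Add(5, Mul(-1, Mul(2, 2, Rational(1, 3))))), 2) = Pow(Mul(Rational(16, 3), Pow(Add(-2, Rational(4, 3)), -1), Add(5, Mul(-1, Rational(4, 3)))), 2) = Pow(Mul(Rational(16, 3), Pow(Rational(-2, 3), -1), Add(5, Rational(-4, 3))), 2) = Pow(Mul(Rational(16, 3), Rational(-3, 2), Rational(11, 3)), 2) = Pow(Rational(-88, 3), 2) = Rational(7744, 9)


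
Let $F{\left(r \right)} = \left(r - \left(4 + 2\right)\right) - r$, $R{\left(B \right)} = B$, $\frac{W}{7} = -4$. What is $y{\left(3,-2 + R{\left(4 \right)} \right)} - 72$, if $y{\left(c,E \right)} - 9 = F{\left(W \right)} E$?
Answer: $-75$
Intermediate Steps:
$W = -28$ ($W = 7 \left(-4\right) = -28$)
$F{\left(r \right)} = -6$ ($F{\left(r \right)} = \left(r - 6\right) - r = \left(-6 + r\right) - r = -6$)
$y{\left(c,E \right)} = 9 - 6 E$
$y{\left(3,-2 + R{\left(4 \right)} \right)} - 72 = \left(9 - 6 \left(-2 + 4\right)\right) - 72 = \left(9 - 12\right) - 72 = -3 - 72 = -75$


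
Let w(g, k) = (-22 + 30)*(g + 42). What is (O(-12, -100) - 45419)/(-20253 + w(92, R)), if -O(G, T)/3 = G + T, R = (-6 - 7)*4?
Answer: 45083/19181 ≈ 2.3504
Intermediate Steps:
R = -52 (R = -13*4 = -52)
w(g, k) = 336 + 8*g (w(g, k) = 8*(42 + g) = 336 + 8*g)
O(G, T) = -3*G - 3*T (O(G, T) = -3*(G + T) = -3*G - 3*T)
(O(-12, -100) - 45419)/(-20253 + w(92, R)) = ((-3*(-12) - 3*(-100)) - 45419)/(-20253 + (336 + 8*92)) = ((36 + 300) - 45419)/(-20253 + (336 + 736)) = (336 - 45419)/(-20253 + 1072) = -45083/(-19181) = -45083*(-1/19181) = 45083/19181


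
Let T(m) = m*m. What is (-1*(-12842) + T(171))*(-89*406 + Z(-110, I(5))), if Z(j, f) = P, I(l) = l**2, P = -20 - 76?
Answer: -1524667090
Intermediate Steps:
P = -96
Z(j, f) = -96
T(m) = m**2
(-1*(-12842) + T(171))*(-89*406 + Z(-110, I(5))) = (-1*(-12842) + 171**2)*(-89*406 - 96) = (12842 + 29241)*(-36134 - 96) = 42083*(-36230) = -1524667090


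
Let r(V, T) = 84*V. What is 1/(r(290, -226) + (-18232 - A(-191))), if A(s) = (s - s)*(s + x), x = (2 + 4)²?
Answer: 1/6128 ≈ 0.00016319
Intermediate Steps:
x = 36 (x = 6² = 36)
A(s) = 0 (A(s) = (s - s)*(s + 36) = 0*(36 + s) = 0)
1/(r(290, -226) + (-18232 - A(-191))) = 1/(84*290 + (-18232 - 1*0)) = 1/(24360 + (-18232 + 0)) = 1/(24360 - 18232) = 1/6128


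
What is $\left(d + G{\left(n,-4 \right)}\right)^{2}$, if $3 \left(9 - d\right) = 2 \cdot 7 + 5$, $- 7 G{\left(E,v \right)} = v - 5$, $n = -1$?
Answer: $\frac{6889}{441} \approx 15.621$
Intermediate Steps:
$G{\left(E,v \right)} = \frac{5}{7} - \frac{v}{7}$ ($G{\left(E,v \right)} = - \frac{v - 5}{7} = - \frac{-5 + v}{7} = \frac{5}{7} - \frac{v}{7}$)
$d = \frac{8}{3}$ ($d = 9 - \frac{2 \cdot 7 + 5}{3} = 9 - \frac{14 + 5}{3} = 9 - \frac{19}{3} = \frac{8}{3} \approx 2.6667$)
$\left(d + G{\left(n,-4 \right)}\right)^{2} = \left(\frac{8}{3} + \left(\frac{5}{7} - - \frac{4}{7}\right)\right)^{2} = \left(\frac{8}{3} + \left(\frac{5}{7} + \frac{4}{7}\right)\right)^{2} = \left(\frac{8}{3} + \frac{9}{7}\right)^{2} = \left(\frac{83}{21}\right)^{2} = \frac{6889}{441}$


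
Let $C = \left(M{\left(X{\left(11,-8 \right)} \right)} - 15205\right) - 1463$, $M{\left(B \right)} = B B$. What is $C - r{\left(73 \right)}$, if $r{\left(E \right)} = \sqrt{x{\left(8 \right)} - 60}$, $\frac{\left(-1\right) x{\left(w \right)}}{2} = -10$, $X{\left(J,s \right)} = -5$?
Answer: $-16643 - 2 i \sqrt{10} \approx -16643.0 - 6.3246 i$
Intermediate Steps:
$x{\left(w \right)} = 20$ ($x{\left(w \right)} = \left(-2\right) \left(-10\right) = 20$)
$M{\left(B \right)} = B^{2}$
$C = -16643$ ($C = \left(\left(-5\right)^{2} - 15205\right) - 1463 = \left(25 - 15205\right) - 1463 = -15180 - 1463 = -16643$)
$r{\left(E \right)} = 2 i \sqrt{10}$ ($r{\left(E \right)} = \sqrt{20 - 60} = \sqrt{-40} = 2 i \sqrt{10}$)
$C - r{\left(73 \right)} = -16643 - 2 i \sqrt{10}$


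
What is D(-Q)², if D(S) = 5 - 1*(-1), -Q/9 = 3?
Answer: 36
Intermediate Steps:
Q = -27 (Q = -9*3 = -27)
D(S) = 6 (D(S) = 5 + 1 = 6)
D(-Q)² = 6² = 36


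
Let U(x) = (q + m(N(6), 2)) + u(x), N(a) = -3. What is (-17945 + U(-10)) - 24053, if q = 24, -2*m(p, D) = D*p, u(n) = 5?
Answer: -41966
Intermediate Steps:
m(p, D) = -D*p/2
U(x) = 32 (U(x) = (24 - ½*2*(-3)) + 5 = (24 + 3) + 5 = 27 + 5 = 32)
(-17945 + U(-10)) - 24053 = (-17945 + 32) - 24053 = -17913 - 24053 = -41966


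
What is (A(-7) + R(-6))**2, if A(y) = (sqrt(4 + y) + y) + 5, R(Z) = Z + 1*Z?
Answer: (14 - I*sqrt(3))**2 ≈ 193.0 - 48.497*I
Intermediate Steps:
R(Z) = 2*Z (R(Z) = Z + Z = 2*Z)
A(y) = 5 + y + sqrt(4 + y) (A(y) = (y + sqrt(4 + y)) + 5 = 5 + y + sqrt(4 + y))
(A(-7) + R(-6))**2 = ((5 - 7 + sqrt(4 - 7)) + 2*(-6))**2 = ((5 - 7 + sqrt(-3)) - 12)**2 = ((5 - 7 + I*sqrt(3)) - 12)**2 = ((-2 + I*sqrt(3)) - 12)**2 = (-14 + I*sqrt(3))**2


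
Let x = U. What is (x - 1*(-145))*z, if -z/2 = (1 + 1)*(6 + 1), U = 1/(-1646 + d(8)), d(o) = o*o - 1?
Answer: -6426952/1583 ≈ -4060.0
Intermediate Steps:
d(o) = -1 + o² (d(o) = o² - 1 = -1 + o²)
U = -1/1583 (U = 1/(-1646 + (-1 + 8²)) = 1/(-1646 + (-1 + 64)) = 1/(-1646 + 63) = 1/(-1583) = -1/1583 ≈ -0.00063171)
z = -28 (z = -2*(1 + 1)*(6 + 1) = -4*7 = -2*14 = -28)
x = -1/1583 ≈ -0.00063171
(x - 1*(-145))*z = (-1/1583 - 1*(-145))*(-28) = (-1/1583 + 145)*(-28) = (229534/1583)*(-28) = -6426952/1583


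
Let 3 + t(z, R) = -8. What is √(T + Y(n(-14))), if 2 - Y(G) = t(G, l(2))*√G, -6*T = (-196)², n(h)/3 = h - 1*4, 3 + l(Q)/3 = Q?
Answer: √(-57606 + 297*I*√6)/3 ≈ 0.50517 + 80.006*I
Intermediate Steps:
l(Q) = -9 + 3*Q
n(h) = -12 + 3*h (n(h) = 3*(h - 1*4) = 3*(h - 4) = 3*(-4 + h) = -12 + 3*h)
t(z, R) = -11 (t(z, R) = -3 - 8 = -11)
T = -19208/3 (T = -⅙*(-196)² = -⅙*38416 = -19208/3 ≈ -6402.7)
Y(G) = 2 + 11*√G (Y(G) = 2 - (-11)*√G = 2 + 11*√G)
√(T + Y(n(-14))) = √(-19208/3 + (2 + 11*√(-12 + 3*(-14)))) = √(-19208/3 + (2 + 11*√(-12 - 42))) = √(-19208/3 + (2 + 11*√(-54))) = √(-19208/3 + (2 + 11*(3*I*√6))) = √(-19208/3 + (2 + 33*I*√6)) = √(-19202/3 + 33*I*√6)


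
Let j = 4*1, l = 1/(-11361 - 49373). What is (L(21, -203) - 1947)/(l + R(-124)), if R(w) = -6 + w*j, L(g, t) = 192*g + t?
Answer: -114301388/30488469 ≈ -3.7490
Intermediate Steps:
L(g, t) = t + 192*g
l = -1/60734 (l = 1/(-60734) = -1/60734 ≈ -1.6465e-5)
j = 4
R(w) = -6 + 4*w (R(w) = -6 + w*4 = -6 + 4*w)
(L(21, -203) - 1947)/(l + R(-124)) = ((-203 + 192*21) - 1947)/(-1/60734 + (-6 + 4*(-124))) = ((-203 + 4032) - 1947)/(-1/60734 + (-6 - 496)) = (3829 - 1947)/(-1/60734 - 502) = 1882/(-30488469/60734) = 1882*(-60734/30488469) = -114301388/30488469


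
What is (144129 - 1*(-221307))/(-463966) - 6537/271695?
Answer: -17053346627/21009540395 ≈ -0.81170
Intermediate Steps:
(144129 - 1*(-221307))/(-463966) - 6537/271695 = (144129 + 221307)*(-1/463966) - 6537*1/271695 = 365436*(-1/463966) - 2179/90565 = -182718/231983 - 2179/90565 = -17053346627/21009540395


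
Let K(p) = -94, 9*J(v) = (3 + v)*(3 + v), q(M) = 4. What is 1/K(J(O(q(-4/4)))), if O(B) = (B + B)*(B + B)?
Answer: -1/94 ≈ -0.010638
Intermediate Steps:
O(B) = 4*B² (O(B) = (2*B)*(2*B) = 4*B²)
J(v) = (3 + v)²/9 (J(v) = ((3 + v)*(3 + v))/9 = (3 + v)²/9)
1/K(J(O(q(-4/4)))) = 1/(-94) = -1/94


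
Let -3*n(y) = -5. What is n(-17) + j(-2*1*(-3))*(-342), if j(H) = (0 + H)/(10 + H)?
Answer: -1519/12 ≈ -126.58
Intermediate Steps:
j(H) = H/(10 + H)
n(y) = 5/3 (n(y) = -⅓*(-5) = 5/3)
n(-17) + j(-2*1*(-3))*(-342) = 5/3 + ((-2*1*(-3))/(10 - 2*1*(-3)))*(-342) = 5/3 + ((-2*(-3))/(10 - 2*(-3)))*(-342) = 5/3 + (6/(10 + 6))*(-342) = 5/3 + (6/16)*(-342) = 5/3 + (6*(1/16))*(-342) = 5/3 + (3/8)*(-342) = 5/3 - 513/4 = -1519/12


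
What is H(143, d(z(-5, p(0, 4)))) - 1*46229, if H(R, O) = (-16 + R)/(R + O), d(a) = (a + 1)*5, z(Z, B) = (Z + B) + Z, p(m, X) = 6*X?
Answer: -10077795/218 ≈ -46228.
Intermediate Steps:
z(Z, B) = B + 2*Z (z(Z, B) = (B + Z) + Z = B + 2*Z)
d(a) = 5 + 5*a (d(a) = (1 + a)*5 = 5 + 5*a)
H(R, O) = (-16 + R)/(O + R)
H(143, d(z(-5, p(0, 4)))) - 1*46229 = (-16 + 143)/((5 + 5*(6*4 + 2*(-5))) + 143) - 1*46229 = 127/((5 + 5*(24 - 10)) + 143) - 46229 = 127/((5 + 5*14) + 143) - 46229 = 127/((5 + 70) + 143) - 46229 = 127/(75 + 143) - 46229 = 127/218 - 46229 = -10077795/218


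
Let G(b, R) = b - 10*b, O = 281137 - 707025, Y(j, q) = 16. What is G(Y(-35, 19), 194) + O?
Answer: -426032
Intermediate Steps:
O = -425888
G(b, R) = -9*b
G(Y(-35, 19), 194) + O = -9*16 - 425888 = -144 - 425888 = -426032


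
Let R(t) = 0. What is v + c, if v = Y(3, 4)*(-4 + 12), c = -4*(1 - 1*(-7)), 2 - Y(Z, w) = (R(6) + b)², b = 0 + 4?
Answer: -144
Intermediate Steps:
b = 4
Y(Z, w) = -14 (Y(Z, w) = 2 - (0 + 4)² = 2 - 1*4² = 2 - 1*16 = 2 - 16 = -14)
c = -32 (c = -4*(1 + 7) = -4*8 = -32)
v = -112 (v = -14*(-4 + 12) = -14*8 = -112)
v + c = -112 - 32 = -144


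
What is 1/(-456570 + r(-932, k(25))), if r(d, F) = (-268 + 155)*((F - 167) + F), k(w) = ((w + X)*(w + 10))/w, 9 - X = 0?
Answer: -5/2242283 ≈ -2.2299e-6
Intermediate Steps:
X = 9 (X = 9 - 1*0 = 9 + 0 = 9)
k(w) = (9 + w)*(10 + w)/w (k(w) = ((w + 9)*(w + 10))/w = ((9 + w)*(10 + w))/w = (9 + w)*(10 + w)/w)
r(d, F) = 18871 - 226*F (r(d, F) = -113*((-167 + F) + F) = -113*(-167 + 2*F) = 18871 - 226*F)
1/(-456570 + r(-932, k(25))) = 1/(-456570 + (18871 - 226*(19 + 25 + 90/25))) = 1/(-456570 + (18871 - 226*(19 + 25 + 90*(1/25)))) = 1/(-456570 + (18871 - 226*(19 + 25 + 18/5))) = 1/(-456570 + (18871 - 226*238/5)) = 1/(-456570 + (18871 - 53788/5)) = 1/(-456570 + 40567/5) = 1/(-2242283/5) = -5/2242283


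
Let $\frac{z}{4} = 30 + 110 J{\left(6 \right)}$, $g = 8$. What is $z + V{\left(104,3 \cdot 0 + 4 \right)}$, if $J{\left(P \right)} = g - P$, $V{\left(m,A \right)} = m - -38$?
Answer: $1142$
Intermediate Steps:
$V{\left(m,A \right)} = 38 + m$ ($V{\left(m,A \right)} = m + 38 = 38 + m$)
$J{\left(P \right)} = 8 - P$
$z = 1000$ ($z = 4 \left(30 + 110 \left(8 - 6\right)\right) = 4 \left(30 + 110 \cdot 2\right) = 4 \left(30 + 220\right) = 4 \cdot 250 = 1000$)
$z + V{\left(104,3 \cdot 0 + 4 \right)} = 1000 + \left(38 + 104\right) = 1000 + 142 = 1142$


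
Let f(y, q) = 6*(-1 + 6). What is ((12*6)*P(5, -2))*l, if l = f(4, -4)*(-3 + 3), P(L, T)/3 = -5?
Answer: 0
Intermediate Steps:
P(L, T) = -15 (P(L, T) = 3*(-5) = -15)
f(y, q) = 30 (f(y, q) = 6*5 = 30)
l = 0 (l = 30*(-3 + 3) = 30*0 = 0)
((12*6)*P(5, -2))*l = ((12*6)*(-15))*0 = (72*(-15))*0 = -1080*0 = 0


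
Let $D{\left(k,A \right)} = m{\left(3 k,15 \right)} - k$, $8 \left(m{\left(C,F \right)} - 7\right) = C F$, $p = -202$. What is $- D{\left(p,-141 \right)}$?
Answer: $\frac{3709}{4} \approx 927.25$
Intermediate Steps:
$m{\left(C,F \right)} = 7 + \frac{C F}{8}$
$D{\left(k,A \right)} = 7 + \frac{37 k}{8}$ ($D{\left(k,A \right)} = \left(7 + \frac{1}{8} \cdot 3 k 15\right) - k = \left(7 + \frac{45 k}{8}\right) - k = 7 + \frac{37 k}{8}$)
$- D{\left(p,-141 \right)} = - (7 + \frac{37}{8} \left(-202\right)) = - (7 - \frac{3737}{4}) = \left(-1\right) \left(- \frac{3709}{4}\right) = \frac{3709}{4}$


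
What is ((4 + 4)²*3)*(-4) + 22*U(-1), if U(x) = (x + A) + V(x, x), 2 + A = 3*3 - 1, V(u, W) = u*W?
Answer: -636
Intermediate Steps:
V(u, W) = W*u
A = 6 (A = -2 + (3*3 - 1) = -2 + (9 - 1) = -2 + 8 = 6)
U(x) = 6 + x + x² (U(x) = (x + 6) + x*x = (6 + x) + x² = 6 + x + x²)
((4 + 4)²*3)*(-4) + 22*U(-1) = ((4 + 4)²*3)*(-4) + 22*(6 - 1 + (-1)²) = (8²*3)*(-4) + 22*(6 - 1 + 1) = (64*3)*(-4) + 22*6 = 192*(-4) + 132 = -768 + 132 = -636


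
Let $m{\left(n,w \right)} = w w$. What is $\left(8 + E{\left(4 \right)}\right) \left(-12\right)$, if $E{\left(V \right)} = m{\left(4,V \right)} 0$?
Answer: $-96$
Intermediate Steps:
$m{\left(n,w \right)} = w^{2}$
$E{\left(V \right)} = 0$ ($E{\left(V \right)} = V^{2} \cdot 0 = 0$)
$\left(8 + E{\left(4 \right)}\right) \left(-12\right) = \left(8 + 0\right) \left(-12\right) = 8 \left(-12\right) = -96$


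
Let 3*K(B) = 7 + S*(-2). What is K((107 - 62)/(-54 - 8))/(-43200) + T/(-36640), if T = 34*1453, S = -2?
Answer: -40018139/29678400 ≈ -1.3484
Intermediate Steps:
T = 49402
K(B) = 11/3 (K(B) = (7 - 2*(-2))/3 = (7 + 4)/3 = (1/3)*11 = 11/3)
K((107 - 62)/(-54 - 8))/(-43200) + T/(-36640) = (11/3)/(-43200) + 49402/(-36640) = (11/3)*(-1/43200) + 49402*(-1/36640) = -11/129600 - 24701/18320 = -40018139/29678400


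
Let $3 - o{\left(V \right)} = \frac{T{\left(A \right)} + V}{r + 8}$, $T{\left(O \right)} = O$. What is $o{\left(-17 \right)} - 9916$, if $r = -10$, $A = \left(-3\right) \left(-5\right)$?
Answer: $-9914$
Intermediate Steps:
$A = 15$
$o{\left(V \right)} = \frac{21}{2} + \frac{V}{2}$ ($o{\left(V \right)} = 3 - \frac{15 + V}{-10 + 8} = 3 - \frac{15 + V}{-2} = 3 - \left(15 + V\right) \left(- \frac{1}{2}\right) = 3 - \left(- \frac{15}{2} - \frac{V}{2}\right) = 3 + \left(\frac{15}{2} + \frac{V}{2}\right) = \frac{21}{2} + \frac{V}{2}$)
$o{\left(-17 \right)} - 9916 = \left(\frac{21}{2} + \frac{1}{2} \left(-17\right)\right) - 9916 = \left(\frac{21}{2} - \frac{17}{2}\right) - 9916 = 2 - 9916 = -9914$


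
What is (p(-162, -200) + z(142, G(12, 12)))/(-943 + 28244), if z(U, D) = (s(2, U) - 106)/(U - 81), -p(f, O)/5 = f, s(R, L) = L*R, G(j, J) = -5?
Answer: 2156/72407 ≈ 0.029776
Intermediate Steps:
p(f, O) = -5*f
z(U, D) = (-106 + 2*U)/(-81 + U) (z(U, D) = (U*2 - 106)/(U - 81) = (2*U - 106)/(-81 + U) = (-106 + 2*U)/(-81 + U))
(p(-162, -200) + z(142, G(12, 12)))/(-943 + 28244) = (-5*(-162) + 2*(-53 + 142)/(-81 + 142))/(-943 + 28244) = (810 + 2*89/61)/27301 = (810 + 2*(1/61)*89)*(1/27301) = (810 + 178/61)*(1/27301) = (49588/61)*(1/27301) = 2156/72407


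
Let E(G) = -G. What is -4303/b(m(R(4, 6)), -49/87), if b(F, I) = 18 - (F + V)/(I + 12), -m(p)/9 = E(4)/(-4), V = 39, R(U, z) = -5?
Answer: -856297/3060 ≈ -279.84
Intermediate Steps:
m(p) = -9 (m(p) = -9*(-1*4)/(-4) = -(-36)*(-1)/4 = -9*1 = -9)
b(F, I) = 18 - (39 + F)/(12 + I) (b(F, I) = 18 - (F + 39)/(I + 12) = 18 - (39 + F)/(12 + I))
-4303/b(m(R(4, 6)), -49/87) = -4303*(12 - 49/87)/(177 - 1*(-9) + 18*(-49/87)) = -4303*(12 - 49*1/87)/(177 + 9 + 18*(-49*1/87)) = -4303*(12 - 49/87)/(177 + 9 + 18*(-49/87)) = -4303*995/(87*(177 + 9 - 294/29)) = -4303/((87/995)*(5100/29)) = -4303/3060/199 = -4303*199/3060 = -856297/3060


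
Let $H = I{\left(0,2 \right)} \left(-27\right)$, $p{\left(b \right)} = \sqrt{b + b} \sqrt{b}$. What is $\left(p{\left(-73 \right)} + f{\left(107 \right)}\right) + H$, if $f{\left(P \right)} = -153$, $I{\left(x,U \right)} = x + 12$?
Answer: $-477 - 73 \sqrt{2} \approx -580.24$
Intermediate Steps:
$I{\left(x,U \right)} = 12 + x$
$p{\left(b \right)} = b \sqrt{2}$ ($p{\left(b \right)} = \sqrt{2 b} \sqrt{b} = \sqrt{2} \sqrt{b} \sqrt{b} = b \sqrt{2}$)
$H = -324$ ($H = \left(12 + 0\right) \left(-27\right) = 12 \left(-27\right) = -324$)
$\left(p{\left(-73 \right)} + f{\left(107 \right)}\right) + H = \left(- 73 \sqrt{2} - 153\right) - 324 = \left(-153 - 73 \sqrt{2}\right) - 324 = -477 - 73 \sqrt{2}$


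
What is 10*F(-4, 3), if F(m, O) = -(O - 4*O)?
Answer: 90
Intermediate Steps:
F(m, O) = 3*O (F(m, O) = -(-3)*O = 3*O)
10*F(-4, 3) = 10*(3*3) = 10*9 = 90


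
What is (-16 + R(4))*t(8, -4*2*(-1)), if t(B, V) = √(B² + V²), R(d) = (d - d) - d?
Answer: -160*√2 ≈ -226.27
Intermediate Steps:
R(d) = -d (R(d) = 0 - d = -d)
(-16 + R(4))*t(8, -4*2*(-1)) = (-16 - 1*4)*√(8² + (-4*2*(-1))²) = (-16 - 4)*√(64 + (-8*(-1))²) = -20*√(64 + 8²) = -20*√(64 + 64) = -160*√2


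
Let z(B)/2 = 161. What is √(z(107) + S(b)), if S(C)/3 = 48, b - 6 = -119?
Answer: √466 ≈ 21.587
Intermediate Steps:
b = -113 (b = 6 - 119 = -113)
S(C) = 144 (S(C) = 3*48 = 144)
z(B) = 322 (z(B) = 2*161 = 322)
√(z(107) + S(b)) = √(322 + 144) = √466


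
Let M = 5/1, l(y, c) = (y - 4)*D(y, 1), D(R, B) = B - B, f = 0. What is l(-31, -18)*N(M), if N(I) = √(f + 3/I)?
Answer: 0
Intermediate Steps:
D(R, B) = 0
l(y, c) = 0 (l(y, c) = (y - 4)*0 = (-4 + y)*0 = 0)
M = 5 (M = 5*1 = 5)
N(I) = √3*√(1/I) (N(I) = √(0 + 3/I) = √(3/I) = √3*√(1/I))
l(-31, -18)*N(M) = 0*(√3*√(1/5)) = 0*(√3*√(⅕)) = 0*(√3*(√5/5)) = 0*(√15/5) = 0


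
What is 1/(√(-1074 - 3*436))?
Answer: -I*√2382/2382 ≈ -0.020489*I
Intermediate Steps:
1/(√(-1074 - 3*436)) = 1/(√(-1074 - 1308)) = 1/(√(-2382)) = 1/(I*√2382) = -I*√2382/2382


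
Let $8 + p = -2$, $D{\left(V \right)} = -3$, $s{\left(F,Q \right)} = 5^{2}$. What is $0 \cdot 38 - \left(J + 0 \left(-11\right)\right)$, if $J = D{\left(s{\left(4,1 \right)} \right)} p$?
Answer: $-30$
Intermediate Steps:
$s{\left(F,Q \right)} = 25$
$p = -10$ ($p = -8 - 2 = -10$)
$J = 30$ ($J = \left(-3\right) \left(-10\right) = 30$)
$0 \cdot 38 - \left(J + 0 \left(-11\right)\right) = 0 \cdot 38 - \left(30 + 0 \left(-11\right)\right) = 0 - \left(30 + 0\right) = 0 - 30 = -30$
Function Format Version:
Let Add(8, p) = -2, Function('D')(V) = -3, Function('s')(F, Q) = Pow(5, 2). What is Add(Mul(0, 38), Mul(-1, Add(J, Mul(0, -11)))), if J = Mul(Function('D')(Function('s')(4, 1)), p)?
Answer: -30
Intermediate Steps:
Function('s')(F, Q) = 25
p = -10 (p = Add(-8, -2) = -10)
J = 30 (J = Mul(-3, -10) = 30)
Add(Mul(0, 38), Mul(-1, Add(J, Mul(0, -11)))) = Add(Mul(0, 38), Mul(-1, Add(30, Mul(0, -11)))) = Add(0, Mul(-1, Add(30, 0))) = Add(0, Mul(-1, 30)) = Add(0, -30) = -30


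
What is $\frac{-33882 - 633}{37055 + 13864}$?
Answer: $- \frac{11505}{16973} \approx -0.67784$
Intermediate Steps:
$\frac{-33882 - 633}{37055 + 13864} = - \frac{34515}{50919} = \left(-34515\right) \frac{1}{50919} = - \frac{11505}{16973}$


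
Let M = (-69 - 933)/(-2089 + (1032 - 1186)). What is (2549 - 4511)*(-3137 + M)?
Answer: 13803237018/2243 ≈ 6.1539e+6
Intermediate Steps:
M = 1002/2243 (M = -1002/(-2089 - 154) = -1002/(-2243) = -1002*(-1/2243) = 1002/2243 ≈ 0.44672)
(2549 - 4511)*(-3137 + M) = (2549 - 4511)*(-3137 + 1002/2243) = -1962*(-7035289/2243) = 13803237018/2243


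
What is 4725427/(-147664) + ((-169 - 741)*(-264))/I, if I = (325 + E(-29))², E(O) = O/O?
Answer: -116681170123/3923284816 ≈ -29.741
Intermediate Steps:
E(O) = 1
I = 106276 (I = (325 + 1)² = 326² = 106276)
4725427/(-147664) + ((-169 - 741)*(-264))/I = 4725427/(-147664) + ((-169 - 741)*(-264))/106276 = 4725427*(-1/147664) - 910*(-264)*(1/106276) = -4725427/147664 + 240240*(1/106276) = -4725427/147664 + 60060/26569 = -116681170123/3923284816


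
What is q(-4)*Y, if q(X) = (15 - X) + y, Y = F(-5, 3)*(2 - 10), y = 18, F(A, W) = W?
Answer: -888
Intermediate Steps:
Y = -24 (Y = 3*(2 - 10) = 3*(-8) = -24)
q(X) = 33 - X (q(X) = (15 - X) + 18 = 33 - X)
q(-4)*Y = (33 - 1*(-4))*(-24) = (33 + 4)*(-24) = 37*(-24) = -888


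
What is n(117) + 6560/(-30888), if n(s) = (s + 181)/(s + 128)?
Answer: 949678/945945 ≈ 1.0039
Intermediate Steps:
n(s) = (181 + s)/(128 + s)
n(117) + 6560/(-30888) = (181 + 117)/(128 + 117) + 6560/(-30888) = 298/245 + 6560*(-1/30888) = (1/245)*298 - 820/3861 = 298/245 - 820/3861 = 949678/945945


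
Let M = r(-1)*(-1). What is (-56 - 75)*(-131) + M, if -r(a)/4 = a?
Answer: 17157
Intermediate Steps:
r(a) = -4*a
M = -4 (M = -4*(-1)*(-1) = 4*(-1) = -4)
(-56 - 75)*(-131) + M = (-56 - 75)*(-131) - 4 = -131*(-131) - 4 = 17161 - 4 = 17157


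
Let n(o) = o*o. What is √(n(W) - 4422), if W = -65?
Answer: I*√197 ≈ 14.036*I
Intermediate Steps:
n(o) = o²
√(n(W) - 4422) = √((-65)² - 4422) = √(4225 - 4422) = √(-197) = I*√197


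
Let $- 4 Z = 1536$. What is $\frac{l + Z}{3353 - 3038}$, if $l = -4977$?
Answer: $- \frac{1787}{105} \approx -17.019$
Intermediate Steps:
$Z = -384$ ($Z = \left(- \frac{1}{4}\right) 1536 = -384$)
$\frac{l + Z}{3353 - 3038} = \frac{-4977 - 384}{3353 - 3038} = - \frac{5361}{315} = \left(-5361\right) \frac{1}{315} = - \frac{1787}{105}$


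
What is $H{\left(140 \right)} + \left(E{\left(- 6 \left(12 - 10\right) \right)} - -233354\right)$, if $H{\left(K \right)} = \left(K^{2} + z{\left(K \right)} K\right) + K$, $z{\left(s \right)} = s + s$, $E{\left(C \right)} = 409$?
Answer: $292703$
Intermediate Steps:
$z{\left(s \right)} = 2 s$
$H{\left(K \right)} = K + 3 K^{2}$ ($H{\left(K \right)} = \left(K^{2} + 2 K K\right) + K = \left(K^{2} + 2 K^{2}\right) + K = 3 K^{2} + K = K + 3 K^{2}$)
$H{\left(140 \right)} + \left(E{\left(- 6 \left(12 - 10\right) \right)} - -233354\right) = 140 \left(1 + 3 \cdot 140\right) + \left(409 - -233354\right) = 140 \left(1 + 420\right) + \left(409 + 233354\right) = 140 \cdot 421 + 233763 = 58940 + 233763 = 292703$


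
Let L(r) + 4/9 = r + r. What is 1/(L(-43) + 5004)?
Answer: 9/44258 ≈ 0.00020335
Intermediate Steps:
L(r) = -4/9 + 2*r (L(r) = -4/9 + (r + r) = -4/9 + 2*r)
1/(L(-43) + 5004) = 1/((-4/9 + 2*(-43)) + 5004) = 1/((-4/9 - 86) + 5004) = 1/(-778/9 + 5004) = 1/(44258/9) = 9/44258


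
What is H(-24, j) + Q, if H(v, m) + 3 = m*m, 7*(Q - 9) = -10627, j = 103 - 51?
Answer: 8343/7 ≈ 1191.9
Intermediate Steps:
j = 52
Q = -10564/7 (Q = 9 + (1/7)*(-10627) = 9 - 10627/7 = -10564/7 ≈ -1509.1)
H(v, m) = -3 + m**2 (H(v, m) = -3 + m*m = -3 + m**2)
H(-24, j) + Q = (-3 + 52**2) - 10564/7 = (-3 + 2704) - 10564/7 = 2701 - 10564/7 = 8343/7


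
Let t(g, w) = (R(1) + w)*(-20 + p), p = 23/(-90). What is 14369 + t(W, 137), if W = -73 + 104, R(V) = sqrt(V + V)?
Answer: 1043459/90 - 1823*sqrt(2)/90 ≈ 11565.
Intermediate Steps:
p = -23/90 (p = 23*(-1/90) = -23/90 ≈ -0.25556)
R(V) = sqrt(2)*sqrt(V) (R(V) = sqrt(2*V) = sqrt(2)*sqrt(V))
W = 31
t(g, w) = -1823*w/90 - 1823*sqrt(2)/90 (t(g, w) = (sqrt(2)*sqrt(1) + w)*(-20 - 23/90) = (sqrt(2)*1 + w)*(-1823/90) = (sqrt(2) + w)*(-1823/90) = (w + sqrt(2))*(-1823/90) = -1823*w/90 - 1823*sqrt(2)/90)
14369 + t(W, 137) = 14369 + (-1823/90*137 - 1823*sqrt(2)/90) = 14369 + (-249751/90 - 1823*sqrt(2)/90) = 1043459/90 - 1823*sqrt(2)/90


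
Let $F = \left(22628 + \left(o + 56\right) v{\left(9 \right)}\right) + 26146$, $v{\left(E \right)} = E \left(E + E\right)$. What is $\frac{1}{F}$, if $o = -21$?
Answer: $\frac{1}{54444} \approx 1.8367 \cdot 10^{-5}$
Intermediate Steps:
$v{\left(E \right)} = 2 E^{2}$ ($v{\left(E \right)} = E 2 E = 2 E^{2}$)
$F = 54444$ ($F = \left(22628 + \left(-21 + 56\right) 2 \cdot 9^{2}\right) + 26146 = \left(22628 + 35 \cdot 2 \cdot 81\right) + 26146 = \left(22628 + 35 \cdot 162\right) + 26146 = \left(22628 + 5670\right) + 26146 = 28298 + 26146 = 54444$)
$\frac{1}{F} = \frac{1}{54444}$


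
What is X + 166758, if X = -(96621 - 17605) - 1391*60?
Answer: 4282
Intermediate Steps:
X = -162476 (X = -1*79016 - 1*83460 = -79016 - 83460 = -162476)
X + 166758 = -162476 + 166758 = 4282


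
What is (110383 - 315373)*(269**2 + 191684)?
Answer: -54126584550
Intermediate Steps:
(110383 - 315373)*(269**2 + 191684) = -204990*(72361 + 191684) = -204990*264045 = -54126584550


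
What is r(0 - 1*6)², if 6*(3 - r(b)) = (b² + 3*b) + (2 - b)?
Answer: 16/9 ≈ 1.7778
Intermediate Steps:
r(b) = 8/3 - b/3 - b²/6 (r(b) = 3 - ((b² + 3*b) + (2 - b))/6 = 3 - (2 + b² + 2*b)/6 = 3 + (-⅓ - b/3 - b²/6) = 8/3 - b/3 - b²/6)
r(0 - 1*6)² = (8/3 - (0 - 1*6)/3 - (0 - 1*6)²/6)² = (8/3 - (0 - 6)/3 - (0 - 6)²/6)² = (8/3 - ⅓*(-6) - ⅙*(-6)²)² = (8/3 + 2 - ⅙*36)² = (8/3 + 2 - 6)² = (-4/3)² = 16/9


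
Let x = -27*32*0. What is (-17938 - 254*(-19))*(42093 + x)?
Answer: -551923416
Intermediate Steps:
x = 0 (x = -864*0 = 0)
(-17938 - 254*(-19))*(42093 + x) = (-17938 - 254*(-19))*(42093 + 0) = (-17938 + 4826)*42093 = -13112*42093 = -551923416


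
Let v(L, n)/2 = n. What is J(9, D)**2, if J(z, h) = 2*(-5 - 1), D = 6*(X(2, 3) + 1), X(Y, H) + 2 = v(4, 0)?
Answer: 144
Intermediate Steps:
v(L, n) = 2*n
X(Y, H) = -2 (X(Y, H) = -2 + 2*0 = -2 + 0 = -2)
D = -6 (D = 6*(-2 + 1) = 6*(-1) = -6)
J(z, h) = -12 (J(z, h) = 2*(-6) = -12)
J(9, D)**2 = (-12)**2 = 144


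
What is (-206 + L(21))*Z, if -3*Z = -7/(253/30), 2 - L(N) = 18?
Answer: -15540/253 ≈ -61.423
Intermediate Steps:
L(N) = -16 (L(N) = 2 - 1*18 = 2 - 18 = -16)
Z = 70/253 (Z = -(-7)/(3*(253/30)) = -(-7)/(3*(253*(1/30))) = -(-7)/(3*253/30) = -(-7)*30/(3*253) = -1/3*(-210/253) = 70/253 ≈ 0.27668)
(-206 + L(21))*Z = (-206 - 16)*(70/253) = -222*70/253 = -15540/253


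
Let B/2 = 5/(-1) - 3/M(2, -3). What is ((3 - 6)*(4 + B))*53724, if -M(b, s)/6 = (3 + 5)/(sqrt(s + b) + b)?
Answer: 926739 - 40293*I/2 ≈ 9.2674e+5 - 20147.0*I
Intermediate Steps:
M(b, s) = -48/(b + sqrt(b + s)) (M(b, s) = -6*(3 + 5)/(sqrt(s + b) + b) = -48/(sqrt(b + s) + b) = -48/(b + sqrt(b + s)))
B = -39/4 + I/8 (B = 2*(5/(-1) - (-1/8 - sqrt(2 - 3)/16)) = 2*(5*(-1) - (-1/8 - I/16)) = 2*(-5 - (-1/8 - I/16)) = 2*(-5 - 3*(-1/24 - I/48)) = 2*(-5 + (1/8 + I/16)) = 2*(-39/8 + I/16) = -39/4 + I/8 ≈ -9.75 + 0.125*I)
((3 - 6)*(4 + B))*53724 = ((3 - 6)*(4 + (-39/4 + I/8)))*53724 = -3*(-23/4 + I/8)*53724 = (69/4 - 3*I/8)*53724 = 926739 - 40293*I/2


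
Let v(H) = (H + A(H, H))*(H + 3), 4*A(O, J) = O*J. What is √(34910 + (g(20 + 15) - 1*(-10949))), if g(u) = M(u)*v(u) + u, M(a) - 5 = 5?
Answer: √175569 ≈ 419.01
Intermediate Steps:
A(O, J) = J*O/4 (A(O, J) = (O*J)/4 = (J*O)/4 = J*O/4)
M(a) = 10 (M(a) = 5 + 5 = 10)
v(H) = (3 + H)*(H + H²/4) (v(H) = (H + H*H/4)*(H + 3) = (H + H²/4)*(3 + H) = (3 + H)*(H + H²/4))
g(u) = u + 5*u*(12 + u² + 7*u)/2 (g(u) = 10*(u*(12 + u² + 7*u)/4) + u = 5*u*(12 + u² + 7*u)/2 + u = u + 5*u*(12 + u² + 7*u)/2)
√(34910 + (g(20 + 15) - 1*(-10949))) = √(34910 + ((20 + 15)*(62 + 5*(20 + 15)² + 35*(20 + 15))/2 - 1*(-10949))) = √(34910 + ((½)*35*(62 + 5*35² + 35*35) + 10949)) = √(34910 + ((½)*35*(62 + 5*1225 + 1225) + 10949)) = √(34910 + ((½)*35*(62 + 6125 + 1225) + 10949)) = √(34910 + ((½)*35*7412 + 10949)) = √(34910 + (129710 + 10949)) = √(34910 + 140659) = √175569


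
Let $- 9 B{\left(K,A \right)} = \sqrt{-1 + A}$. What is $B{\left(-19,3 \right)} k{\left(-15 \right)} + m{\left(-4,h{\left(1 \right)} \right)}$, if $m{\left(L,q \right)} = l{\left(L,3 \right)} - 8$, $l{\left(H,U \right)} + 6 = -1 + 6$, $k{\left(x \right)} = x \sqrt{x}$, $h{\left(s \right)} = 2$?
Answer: $-9 + \frac{5 i \sqrt{30}}{3} \approx -9.0 + 9.1287 i$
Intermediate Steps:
$k{\left(x \right)} = x^{\frac{3}{2}}$
$l{\left(H,U \right)} = -1$ ($l{\left(H,U \right)} = -6 + \left(-1 + 6\right) = -6 + 5 = -1$)
$B{\left(K,A \right)} = - \frac{\sqrt{-1 + A}}{9}$
$m{\left(L,q \right)} = -9$ ($m{\left(L,q \right)} = -1 - 8 = -9$)
$B{\left(-19,3 \right)} k{\left(-15 \right)} + m{\left(-4,h{\left(1 \right)} \right)} = - \frac{\sqrt{-1 + 3}}{9} \left(-15\right)^{\frac{3}{2}} - 9 = - \frac{\sqrt{2}}{9} \left(- 15 i \sqrt{15}\right) - 9 = \frac{5 i \sqrt{30}}{3} - 9 = -9 + \frac{5 i \sqrt{30}}{3}$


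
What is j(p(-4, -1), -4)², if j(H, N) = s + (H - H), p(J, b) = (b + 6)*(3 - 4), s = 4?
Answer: 16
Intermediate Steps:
p(J, b) = -6 - b (p(J, b) = (6 + b)*(-1) = -6 - b)
j(H, N) = 4 (j(H, N) = 4 + (H - H) = 4 + 0 = 4)
j(p(-4, -1), -4)² = 4² = 16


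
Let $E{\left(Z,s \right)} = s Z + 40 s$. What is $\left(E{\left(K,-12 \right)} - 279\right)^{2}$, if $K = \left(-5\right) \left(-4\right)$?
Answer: $998001$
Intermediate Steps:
$K = 20$
$E{\left(Z,s \right)} = 40 s + Z s$ ($E{\left(Z,s \right)} = Z s + 40 s = 40 s + Z s$)
$\left(E{\left(K,-12 \right)} - 279\right)^{2} = \left(- 12 \left(40 + 20\right) - 279\right)^{2} = \left(\left(-12\right) 60 - 279\right)^{2} = \left(-720 - 279\right)^{2} = \left(-999\right)^{2} = 998001$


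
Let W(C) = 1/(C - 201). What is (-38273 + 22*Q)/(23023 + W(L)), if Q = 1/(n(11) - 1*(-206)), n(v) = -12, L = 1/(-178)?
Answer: -44276154710/26634251561 ≈ -1.6624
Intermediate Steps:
L = -1/178 ≈ -0.0056180
W(C) = 1/(-201 + C)
Q = 1/194 (Q = 1/(-12 - 1*(-206)) = 1/(-12 + 206) = 1/194 ≈ 0.0051546)
(-38273 + 22*Q)/(23023 + W(L)) = (-38273 + 22*(1/194))/(23023 + 1/(-201 - 1/178)) = (-38273 + 11/97)/(23023 + 1/(-35779/178)) = -3712470/(97*(23023 - 178/35779)) = -3712470/(97*823739739/35779) = -3712470/97*35779/823739739 = -44276154710/26634251561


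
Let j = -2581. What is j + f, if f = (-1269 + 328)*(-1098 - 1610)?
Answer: 2545647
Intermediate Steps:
f = 2548228 (f = -941*(-2708) = 2548228)
j + f = -2581 + 2548228 = 2545647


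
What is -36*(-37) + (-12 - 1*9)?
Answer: 1311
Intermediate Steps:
-36*(-37) + (-12 - 1*9) = 1332 + (-12 - 9) = 1332 - 21 = 1311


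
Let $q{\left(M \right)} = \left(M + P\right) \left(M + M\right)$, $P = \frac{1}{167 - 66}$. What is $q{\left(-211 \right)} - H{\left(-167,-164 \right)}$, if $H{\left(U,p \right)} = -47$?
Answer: $\frac{8997567}{101} \approx 89085.0$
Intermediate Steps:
$P = \frac{1}{101} \approx 0.009901$
$q{\left(M \right)} = 2 M \left(\frac{1}{101} + M\right)$ ($q{\left(M \right)} = \left(M + \frac{1}{101}\right) \left(M + M\right) = \left(\frac{1}{101} + M\right) 2 M = 2 M \left(\frac{1}{101} + M\right)$)
$q{\left(-211 \right)} - H{\left(-167,-164 \right)} = \frac{2}{101} \left(-211\right) \left(1 + 101 \left(-211\right)\right) - -47 = \frac{2}{101} \left(-211\right) \left(1 - 21311\right) + 47 = \frac{2}{101} \left(-211\right) \left(-21310\right) + 47 = \frac{8992820}{101} + 47 = \frac{8997567}{101}$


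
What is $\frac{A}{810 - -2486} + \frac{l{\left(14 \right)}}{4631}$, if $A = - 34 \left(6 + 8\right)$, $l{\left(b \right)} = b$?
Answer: $- \frac{539553}{3815944} \approx -0.14139$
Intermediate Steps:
$A = -476$ ($A = \left(-34\right) 14 = -476$)
$\frac{A}{810 - -2486} + \frac{l{\left(14 \right)}}{4631} = - \frac{476}{810 - -2486} + \frac{14}{4631} = - \frac{476}{810 + 2486} + 14 \cdot \frac{1}{4631} = - \frac{476}{3296} + \frac{14}{4631} = \left(-476\right) \frac{1}{3296} + \frac{14}{4631} = - \frac{119}{824} + \frac{14}{4631} = - \frac{539553}{3815944}$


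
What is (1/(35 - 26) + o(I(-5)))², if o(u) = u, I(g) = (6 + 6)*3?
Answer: 105625/81 ≈ 1304.0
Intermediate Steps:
I(g) = 36 (I(g) = 12*3 = 36)
(1/(35 - 26) + o(I(-5)))² = (1/(35 - 26) + 36)² = (1/9 + 36)² = (⅑ + 36)² = (325/9)² = 105625/81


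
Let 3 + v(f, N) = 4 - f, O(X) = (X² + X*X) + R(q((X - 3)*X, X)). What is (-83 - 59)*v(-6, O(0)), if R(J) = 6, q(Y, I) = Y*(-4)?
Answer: -994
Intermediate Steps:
q(Y, I) = -4*Y
O(X) = 6 + 2*X² (O(X) = (X² + X*X) + 6 = (X² + X²) + 6 = 2*X² + 6 = 6 + 2*X²)
v(f, N) = 1 - f (v(f, N) = -3 + (4 - f) = 1 - f)
(-83 - 59)*v(-6, O(0)) = (-83 - 59)*(1 - 1*(-6)) = -142*(1 + 6) = -142*7 = -994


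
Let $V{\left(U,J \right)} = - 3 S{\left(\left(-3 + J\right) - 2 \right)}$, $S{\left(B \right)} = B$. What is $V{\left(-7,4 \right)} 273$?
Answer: $819$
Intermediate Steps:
$V{\left(U,J \right)} = 15 - 3 J$ ($V{\left(U,J \right)} = - 3 \left(\left(-3 + J\right) - 2\right) = - 3 \left(-5 + J\right) = 15 - 3 J$)
$V{\left(-7,4 \right)} 273 = \left(15 - 12\right) 273 = 3 \cdot 273 = 819$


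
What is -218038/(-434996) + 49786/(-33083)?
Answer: -7221679851/7195486334 ≈ -1.0036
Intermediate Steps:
-218038/(-434996) + 49786/(-33083) = -218038*(-1/434996) + 49786*(-1/33083) = 109019/217498 - 49786/33083 = -7221679851/7195486334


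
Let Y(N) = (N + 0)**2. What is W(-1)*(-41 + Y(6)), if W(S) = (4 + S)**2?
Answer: -45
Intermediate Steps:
Y(N) = N**2
W(-1)*(-41 + Y(6)) = (4 - 1)**2*(-41 + 6**2) = 3**2*(-41 + 36) = 9*(-5) = -45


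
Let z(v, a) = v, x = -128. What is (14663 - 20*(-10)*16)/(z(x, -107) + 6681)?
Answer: 17863/6553 ≈ 2.7259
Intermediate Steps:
(14663 - 20*(-10)*16)/(z(x, -107) + 6681) = (14663 - 20*(-10)*16)/(-128 + 6681) = (14663 + 200*16)/6553 = (14663 + 3200)*(1/6553) = 17863*(1/6553) = 17863/6553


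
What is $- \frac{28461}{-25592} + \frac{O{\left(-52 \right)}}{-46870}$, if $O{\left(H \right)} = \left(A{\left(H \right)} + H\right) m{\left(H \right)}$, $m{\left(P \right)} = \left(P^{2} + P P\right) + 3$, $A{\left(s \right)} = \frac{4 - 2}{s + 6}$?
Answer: $\frac{98219891037}{13794215960} \approx 7.1204$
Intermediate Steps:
$A{\left(s \right)} = \frac{2}{6 + s}$
$m{\left(P \right)} = 3 + 2 P^{2}$ ($m{\left(P \right)} = \left(P^{2} + P^{2}\right) + 3 = 2 P^{2} + 3 = 3 + 2 P^{2}$)
$O{\left(H \right)} = \left(3 + 2 H^{2}\right) \left(H + \frac{2}{6 + H}\right)$ ($O{\left(H \right)} = \left(\frac{2}{6 + H} + H\right) \left(3 + 2 H^{2}\right) = \left(H + \frac{2}{6 + H}\right) \left(3 + 2 H^{2}\right) = \left(3 + 2 H^{2}\right) \left(H + \frac{2}{6 + H}\right)$)
$- \frac{28461}{-25592} + \frac{O{\left(-52 \right)}}{-46870} = - \frac{28461}{-25592} + \frac{\frac{1}{6 - 52} \left(2 - 52 \left(6 - 52\right)\right) \left(3 + 2 \left(-52\right)^{2}\right)}{-46870} = \left(-28461\right) \left(- \frac{1}{25592}\right) + \frac{\left(2 - -2392\right) \left(3 + 2 \cdot 2704\right)}{-46} \left(- \frac{1}{46870}\right) = \frac{28461}{25592} + - \frac{\left(2 + 2392\right) \left(3 + 5408\right)}{46} \left(- \frac{1}{46870}\right) = \frac{28461}{25592} + \left(- \frac{1}{46}\right) 2394 \cdot 5411 \left(- \frac{1}{46870}\right) = \frac{28461}{25592} - - \frac{6476967}{1078010} = \frac{28461}{25592} + \frac{6476967}{1078010} = \frac{98219891037}{13794215960}$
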